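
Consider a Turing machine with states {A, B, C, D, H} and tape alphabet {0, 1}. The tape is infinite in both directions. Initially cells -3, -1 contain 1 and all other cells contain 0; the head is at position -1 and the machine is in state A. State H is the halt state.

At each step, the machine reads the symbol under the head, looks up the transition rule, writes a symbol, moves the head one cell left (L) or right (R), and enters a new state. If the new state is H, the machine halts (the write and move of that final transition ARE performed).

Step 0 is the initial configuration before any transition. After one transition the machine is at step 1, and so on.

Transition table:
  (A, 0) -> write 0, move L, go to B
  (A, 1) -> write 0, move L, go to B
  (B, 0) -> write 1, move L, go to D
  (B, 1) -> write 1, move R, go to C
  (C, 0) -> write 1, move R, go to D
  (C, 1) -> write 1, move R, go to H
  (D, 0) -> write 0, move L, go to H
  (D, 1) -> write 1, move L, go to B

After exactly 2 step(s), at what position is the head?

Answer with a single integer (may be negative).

Step 1: in state A at pos -1, read 1 -> (A,1)->write 0,move L,goto B. Now: state=B, head=-2, tape[-4..0]=01000 (head:   ^)
Step 2: in state B at pos -2, read 0 -> (B,0)->write 1,move L,goto D. Now: state=D, head=-3, tape[-4..0]=01100 (head:  ^)

Answer: -3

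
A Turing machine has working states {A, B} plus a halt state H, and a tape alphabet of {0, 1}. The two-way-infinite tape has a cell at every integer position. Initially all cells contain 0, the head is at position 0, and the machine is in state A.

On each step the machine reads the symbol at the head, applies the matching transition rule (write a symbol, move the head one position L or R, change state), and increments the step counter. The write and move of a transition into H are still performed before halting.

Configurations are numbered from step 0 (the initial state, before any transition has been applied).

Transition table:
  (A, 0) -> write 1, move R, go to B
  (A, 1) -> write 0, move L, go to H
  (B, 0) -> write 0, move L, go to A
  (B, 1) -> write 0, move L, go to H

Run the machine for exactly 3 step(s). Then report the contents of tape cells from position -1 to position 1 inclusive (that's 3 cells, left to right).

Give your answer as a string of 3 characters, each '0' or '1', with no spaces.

Step 1: in state A at pos 0, read 0 -> (A,0)->write 1,move R,goto B. Now: state=B, head=1, tape[-1..2]=0100 (head:   ^)
Step 2: in state B at pos 1, read 0 -> (B,0)->write 0,move L,goto A. Now: state=A, head=0, tape[-1..2]=0100 (head:  ^)
Step 3: in state A at pos 0, read 1 -> (A,1)->write 0,move L,goto H. Now: state=H, head=-1, tape[-2..2]=00000 (head:  ^)

Answer: 000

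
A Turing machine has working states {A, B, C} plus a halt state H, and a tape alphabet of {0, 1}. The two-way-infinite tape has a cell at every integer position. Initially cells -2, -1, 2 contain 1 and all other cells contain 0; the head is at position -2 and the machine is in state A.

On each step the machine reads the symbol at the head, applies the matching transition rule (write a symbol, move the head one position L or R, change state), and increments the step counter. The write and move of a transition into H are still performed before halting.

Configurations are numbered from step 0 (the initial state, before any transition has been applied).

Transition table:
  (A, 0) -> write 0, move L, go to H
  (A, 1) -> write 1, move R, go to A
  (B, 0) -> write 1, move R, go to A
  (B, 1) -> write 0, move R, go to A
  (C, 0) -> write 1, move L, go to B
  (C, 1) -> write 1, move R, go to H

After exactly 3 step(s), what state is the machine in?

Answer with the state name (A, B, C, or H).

Step 1: in state A at pos -2, read 1 -> (A,1)->write 1,move R,goto A. Now: state=A, head=-1, tape[-3..3]=0110010 (head:   ^)
Step 2: in state A at pos -1, read 1 -> (A,1)->write 1,move R,goto A. Now: state=A, head=0, tape[-3..3]=0110010 (head:    ^)
Step 3: in state A at pos 0, read 0 -> (A,0)->write 0,move L,goto H. Now: state=H, head=-1, tape[-3..3]=0110010 (head:   ^)

Answer: H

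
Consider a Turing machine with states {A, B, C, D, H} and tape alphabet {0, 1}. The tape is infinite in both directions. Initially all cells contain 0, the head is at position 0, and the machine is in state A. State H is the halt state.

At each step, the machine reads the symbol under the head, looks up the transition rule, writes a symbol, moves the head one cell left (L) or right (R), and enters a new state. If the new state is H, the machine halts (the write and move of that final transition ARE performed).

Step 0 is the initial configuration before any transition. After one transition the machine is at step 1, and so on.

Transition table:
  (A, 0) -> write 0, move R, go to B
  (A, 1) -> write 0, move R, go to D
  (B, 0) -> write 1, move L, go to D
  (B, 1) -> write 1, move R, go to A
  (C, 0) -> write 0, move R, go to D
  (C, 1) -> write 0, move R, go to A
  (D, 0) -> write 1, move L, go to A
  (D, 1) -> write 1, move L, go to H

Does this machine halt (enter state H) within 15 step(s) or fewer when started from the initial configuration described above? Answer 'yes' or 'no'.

Answer: yes

Derivation:
Step 1: in state A at pos 0, read 0 -> (A,0)->write 0,move R,goto B. Now: state=B, head=1, tape[-1..2]=0000 (head:   ^)
Step 2: in state B at pos 1, read 0 -> (B,0)->write 1,move L,goto D. Now: state=D, head=0, tape[-1..2]=0010 (head:  ^)
Step 3: in state D at pos 0, read 0 -> (D,0)->write 1,move L,goto A. Now: state=A, head=-1, tape[-2..2]=00110 (head:  ^)
Step 4: in state A at pos -1, read 0 -> (A,0)->write 0,move R,goto B. Now: state=B, head=0, tape[-2..2]=00110 (head:   ^)
Step 5: in state B at pos 0, read 1 -> (B,1)->write 1,move R,goto A. Now: state=A, head=1, tape[-2..2]=00110 (head:    ^)
Step 6: in state A at pos 1, read 1 -> (A,1)->write 0,move R,goto D. Now: state=D, head=2, tape[-2..3]=001000 (head:     ^)
Step 7: in state D at pos 2, read 0 -> (D,0)->write 1,move L,goto A. Now: state=A, head=1, tape[-2..3]=001010 (head:    ^)
Step 8: in state A at pos 1, read 0 -> (A,0)->write 0,move R,goto B. Now: state=B, head=2, tape[-2..3]=001010 (head:     ^)
Step 9: in state B at pos 2, read 1 -> (B,1)->write 1,move R,goto A. Now: state=A, head=3, tape[-2..4]=0010100 (head:      ^)
Step 10: in state A at pos 3, read 0 -> (A,0)->write 0,move R,goto B. Now: state=B, head=4, tape[-2..5]=00101000 (head:       ^)
Step 11: in state B at pos 4, read 0 -> (B,0)->write 1,move L,goto D. Now: state=D, head=3, tape[-2..5]=00101010 (head:      ^)
Step 12: in state D at pos 3, read 0 -> (D,0)->write 1,move L,goto A. Now: state=A, head=2, tape[-2..5]=00101110 (head:     ^)
Step 13: in state A at pos 2, read 1 -> (A,1)->write 0,move R,goto D. Now: state=D, head=3, tape[-2..5]=00100110 (head:      ^)
Step 14: in state D at pos 3, read 1 -> (D,1)->write 1,move L,goto H. Now: state=H, head=2, tape[-2..5]=00100110 (head:     ^)
State H reached at step 14; 14 <= 15 -> yes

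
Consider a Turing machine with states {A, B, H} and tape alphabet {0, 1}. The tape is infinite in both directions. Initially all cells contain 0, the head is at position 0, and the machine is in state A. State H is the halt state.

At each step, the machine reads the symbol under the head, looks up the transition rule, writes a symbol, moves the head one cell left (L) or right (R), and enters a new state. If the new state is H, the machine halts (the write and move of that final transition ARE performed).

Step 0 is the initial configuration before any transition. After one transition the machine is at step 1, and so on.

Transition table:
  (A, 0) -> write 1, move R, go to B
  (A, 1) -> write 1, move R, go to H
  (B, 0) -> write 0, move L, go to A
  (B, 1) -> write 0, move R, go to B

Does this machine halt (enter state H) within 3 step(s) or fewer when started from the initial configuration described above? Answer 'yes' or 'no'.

Answer: yes

Derivation:
Step 1: in state A at pos 0, read 0 -> (A,0)->write 1,move R,goto B. Now: state=B, head=1, tape[-1..2]=0100 (head:   ^)
Step 2: in state B at pos 1, read 0 -> (B,0)->write 0,move L,goto A. Now: state=A, head=0, tape[-1..2]=0100 (head:  ^)
Step 3: in state A at pos 0, read 1 -> (A,1)->write 1,move R,goto H. Now: state=H, head=1, tape[-1..2]=0100 (head:   ^)
State H reached at step 3; 3 <= 3 -> yes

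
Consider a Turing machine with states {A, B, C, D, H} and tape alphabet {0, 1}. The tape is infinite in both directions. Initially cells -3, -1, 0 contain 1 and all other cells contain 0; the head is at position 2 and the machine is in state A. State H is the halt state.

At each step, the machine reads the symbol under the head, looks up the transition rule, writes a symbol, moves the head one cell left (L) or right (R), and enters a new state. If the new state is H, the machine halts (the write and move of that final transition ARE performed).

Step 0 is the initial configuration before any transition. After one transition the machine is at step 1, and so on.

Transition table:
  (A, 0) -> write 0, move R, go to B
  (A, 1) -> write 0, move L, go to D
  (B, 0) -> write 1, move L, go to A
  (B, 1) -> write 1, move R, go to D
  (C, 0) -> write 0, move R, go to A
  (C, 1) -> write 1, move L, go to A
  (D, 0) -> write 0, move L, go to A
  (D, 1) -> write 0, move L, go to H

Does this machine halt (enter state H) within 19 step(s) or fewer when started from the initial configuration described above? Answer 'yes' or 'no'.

Answer: yes

Derivation:
Step 1: in state A at pos 2, read 0 -> (A,0)->write 0,move R,goto B. Now: state=B, head=3, tape[-4..4]=010110000 (head:        ^)
Step 2: in state B at pos 3, read 0 -> (B,0)->write 1,move L,goto A. Now: state=A, head=2, tape[-4..4]=010110010 (head:       ^)
Step 3: in state A at pos 2, read 0 -> (A,0)->write 0,move R,goto B. Now: state=B, head=3, tape[-4..4]=010110010 (head:        ^)
Step 4: in state B at pos 3, read 1 -> (B,1)->write 1,move R,goto D. Now: state=D, head=4, tape[-4..5]=0101100100 (head:         ^)
Step 5: in state D at pos 4, read 0 -> (D,0)->write 0,move L,goto A. Now: state=A, head=3, tape[-4..5]=0101100100 (head:        ^)
Step 6: in state A at pos 3, read 1 -> (A,1)->write 0,move L,goto D. Now: state=D, head=2, tape[-4..5]=0101100000 (head:       ^)
Step 7: in state D at pos 2, read 0 -> (D,0)->write 0,move L,goto A. Now: state=A, head=1, tape[-4..5]=0101100000 (head:      ^)
Step 8: in state A at pos 1, read 0 -> (A,0)->write 0,move R,goto B. Now: state=B, head=2, tape[-4..5]=0101100000 (head:       ^)
Step 9: in state B at pos 2, read 0 -> (B,0)->write 1,move L,goto A. Now: state=A, head=1, tape[-4..5]=0101101000 (head:      ^)
Step 10: in state A at pos 1, read 0 -> (A,0)->write 0,move R,goto B. Now: state=B, head=2, tape[-4..5]=0101101000 (head:       ^)
Step 11: in state B at pos 2, read 1 -> (B,1)->write 1,move R,goto D. Now: state=D, head=3, tape[-4..5]=0101101000 (head:        ^)
Step 12: in state D at pos 3, read 0 -> (D,0)->write 0,move L,goto A. Now: state=A, head=2, tape[-4..5]=0101101000 (head:       ^)
Step 13: in state A at pos 2, read 1 -> (A,1)->write 0,move L,goto D. Now: state=D, head=1, tape[-4..5]=0101100000 (head:      ^)
Step 14: in state D at pos 1, read 0 -> (D,0)->write 0,move L,goto A. Now: state=A, head=0, tape[-4..5]=0101100000 (head:     ^)
Step 15: in state A at pos 0, read 1 -> (A,1)->write 0,move L,goto D. Now: state=D, head=-1, tape[-4..5]=0101000000 (head:    ^)
Step 16: in state D at pos -1, read 1 -> (D,1)->write 0,move L,goto H. Now: state=H, head=-2, tape[-4..5]=0100000000 (head:   ^)
State H reached at step 16; 16 <= 19 -> yes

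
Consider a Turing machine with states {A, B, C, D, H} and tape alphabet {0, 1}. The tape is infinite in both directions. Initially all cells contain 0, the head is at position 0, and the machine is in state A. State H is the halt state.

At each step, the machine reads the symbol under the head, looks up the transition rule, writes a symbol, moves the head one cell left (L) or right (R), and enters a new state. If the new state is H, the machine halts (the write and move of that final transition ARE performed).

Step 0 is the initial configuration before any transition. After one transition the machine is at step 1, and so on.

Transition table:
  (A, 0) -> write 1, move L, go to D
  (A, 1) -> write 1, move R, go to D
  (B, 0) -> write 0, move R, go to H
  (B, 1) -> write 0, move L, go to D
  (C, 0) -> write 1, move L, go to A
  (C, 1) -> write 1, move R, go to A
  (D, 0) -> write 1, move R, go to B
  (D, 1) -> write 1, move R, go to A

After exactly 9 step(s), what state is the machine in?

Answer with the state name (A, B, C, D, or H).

Step 1: in state A at pos 0, read 0 -> (A,0)->write 1,move L,goto D. Now: state=D, head=-1, tape[-2..1]=0010 (head:  ^)
Step 2: in state D at pos -1, read 0 -> (D,0)->write 1,move R,goto B. Now: state=B, head=0, tape[-2..1]=0110 (head:   ^)
Step 3: in state B at pos 0, read 1 -> (B,1)->write 0,move L,goto D. Now: state=D, head=-1, tape[-2..1]=0100 (head:  ^)
Step 4: in state D at pos -1, read 1 -> (D,1)->write 1,move R,goto A. Now: state=A, head=0, tape[-2..1]=0100 (head:   ^)
Step 5: in state A at pos 0, read 0 -> (A,0)->write 1,move L,goto D. Now: state=D, head=-1, tape[-2..1]=0110 (head:  ^)
Step 6: in state D at pos -1, read 1 -> (D,1)->write 1,move R,goto A. Now: state=A, head=0, tape[-2..1]=0110 (head:   ^)
Step 7: in state A at pos 0, read 1 -> (A,1)->write 1,move R,goto D. Now: state=D, head=1, tape[-2..2]=01100 (head:    ^)
Step 8: in state D at pos 1, read 0 -> (D,0)->write 1,move R,goto B. Now: state=B, head=2, tape[-2..3]=011100 (head:     ^)
Step 9: in state B at pos 2, read 0 -> (B,0)->write 0,move R,goto H. Now: state=H, head=3, tape[-2..4]=0111000 (head:      ^)

Answer: H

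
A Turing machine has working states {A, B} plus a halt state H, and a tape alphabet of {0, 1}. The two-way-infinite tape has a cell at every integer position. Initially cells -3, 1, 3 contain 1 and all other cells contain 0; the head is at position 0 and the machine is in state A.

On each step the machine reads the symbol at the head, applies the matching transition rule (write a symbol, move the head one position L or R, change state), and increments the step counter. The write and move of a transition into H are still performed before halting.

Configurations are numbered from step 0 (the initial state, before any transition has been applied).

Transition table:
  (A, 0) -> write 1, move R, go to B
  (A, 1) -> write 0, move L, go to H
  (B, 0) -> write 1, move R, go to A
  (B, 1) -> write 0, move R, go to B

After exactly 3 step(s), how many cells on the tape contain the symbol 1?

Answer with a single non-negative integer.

Step 1: in state A at pos 0, read 0 -> (A,0)->write 1,move R,goto B. Now: state=B, head=1, tape[-4..4]=010011010 (head:      ^)
Step 2: in state B at pos 1, read 1 -> (B,1)->write 0,move R,goto B. Now: state=B, head=2, tape[-4..4]=010010010 (head:       ^)
Step 3: in state B at pos 2, read 0 -> (B,0)->write 1,move R,goto A. Now: state=A, head=3, tape[-4..4]=010010110 (head:        ^)
Cells containing 1 after step 3: {-3, 0, 2, 3} -> 4 cell(s)

Answer: 4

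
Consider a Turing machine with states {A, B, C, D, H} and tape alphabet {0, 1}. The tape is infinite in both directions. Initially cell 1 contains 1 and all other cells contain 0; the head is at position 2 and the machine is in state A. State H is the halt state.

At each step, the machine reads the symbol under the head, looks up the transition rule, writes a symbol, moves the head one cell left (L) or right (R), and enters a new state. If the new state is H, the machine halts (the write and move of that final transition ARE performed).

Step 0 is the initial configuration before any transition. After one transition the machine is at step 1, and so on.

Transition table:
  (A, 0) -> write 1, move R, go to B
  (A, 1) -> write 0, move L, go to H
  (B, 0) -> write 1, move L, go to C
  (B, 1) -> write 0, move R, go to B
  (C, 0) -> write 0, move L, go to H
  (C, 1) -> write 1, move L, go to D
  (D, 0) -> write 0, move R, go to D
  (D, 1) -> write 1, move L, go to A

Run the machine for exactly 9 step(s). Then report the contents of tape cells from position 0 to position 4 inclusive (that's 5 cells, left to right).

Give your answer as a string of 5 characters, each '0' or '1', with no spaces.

Step 1: in state A at pos 2, read 0 -> (A,0)->write 1,move R,goto B. Now: state=B, head=3, tape[0..4]=01100 (head:    ^)
Step 2: in state B at pos 3, read 0 -> (B,0)->write 1,move L,goto C. Now: state=C, head=2, tape[0..4]=01110 (head:   ^)
Step 3: in state C at pos 2, read 1 -> (C,1)->write 1,move L,goto D. Now: state=D, head=1, tape[0..4]=01110 (head:  ^)
Step 4: in state D at pos 1, read 1 -> (D,1)->write 1,move L,goto A. Now: state=A, head=0, tape[-1..4]=001110 (head:  ^)
Step 5: in state A at pos 0, read 0 -> (A,0)->write 1,move R,goto B. Now: state=B, head=1, tape[-1..4]=011110 (head:   ^)
Step 6: in state B at pos 1, read 1 -> (B,1)->write 0,move R,goto B. Now: state=B, head=2, tape[-1..4]=010110 (head:    ^)
Step 7: in state B at pos 2, read 1 -> (B,1)->write 0,move R,goto B. Now: state=B, head=3, tape[-1..4]=010010 (head:     ^)
Step 8: in state B at pos 3, read 1 -> (B,1)->write 0,move R,goto B. Now: state=B, head=4, tape[-1..5]=0100000 (head:      ^)
Step 9: in state B at pos 4, read 0 -> (B,0)->write 1,move L,goto C. Now: state=C, head=3, tape[-1..5]=0100010 (head:     ^)

Answer: 10001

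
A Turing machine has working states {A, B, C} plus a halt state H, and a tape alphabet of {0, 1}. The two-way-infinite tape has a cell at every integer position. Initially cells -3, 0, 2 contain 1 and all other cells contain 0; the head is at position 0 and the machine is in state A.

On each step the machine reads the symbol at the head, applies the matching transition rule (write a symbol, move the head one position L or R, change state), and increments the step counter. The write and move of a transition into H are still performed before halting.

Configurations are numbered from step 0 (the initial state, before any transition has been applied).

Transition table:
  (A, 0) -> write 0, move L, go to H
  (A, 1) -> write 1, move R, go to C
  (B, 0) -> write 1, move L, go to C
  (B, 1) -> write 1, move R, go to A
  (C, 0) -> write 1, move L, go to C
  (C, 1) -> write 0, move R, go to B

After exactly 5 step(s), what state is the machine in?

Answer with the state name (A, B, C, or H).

Step 1: in state A at pos 0, read 1 -> (A,1)->write 1,move R,goto C. Now: state=C, head=1, tape[-4..3]=01001010 (head:      ^)
Step 2: in state C at pos 1, read 0 -> (C,0)->write 1,move L,goto C. Now: state=C, head=0, tape[-4..3]=01001110 (head:     ^)
Step 3: in state C at pos 0, read 1 -> (C,1)->write 0,move R,goto B. Now: state=B, head=1, tape[-4..3]=01000110 (head:      ^)
Step 4: in state B at pos 1, read 1 -> (B,1)->write 1,move R,goto A. Now: state=A, head=2, tape[-4..3]=01000110 (head:       ^)
Step 5: in state A at pos 2, read 1 -> (A,1)->write 1,move R,goto C. Now: state=C, head=3, tape[-4..4]=010001100 (head:        ^)

Answer: C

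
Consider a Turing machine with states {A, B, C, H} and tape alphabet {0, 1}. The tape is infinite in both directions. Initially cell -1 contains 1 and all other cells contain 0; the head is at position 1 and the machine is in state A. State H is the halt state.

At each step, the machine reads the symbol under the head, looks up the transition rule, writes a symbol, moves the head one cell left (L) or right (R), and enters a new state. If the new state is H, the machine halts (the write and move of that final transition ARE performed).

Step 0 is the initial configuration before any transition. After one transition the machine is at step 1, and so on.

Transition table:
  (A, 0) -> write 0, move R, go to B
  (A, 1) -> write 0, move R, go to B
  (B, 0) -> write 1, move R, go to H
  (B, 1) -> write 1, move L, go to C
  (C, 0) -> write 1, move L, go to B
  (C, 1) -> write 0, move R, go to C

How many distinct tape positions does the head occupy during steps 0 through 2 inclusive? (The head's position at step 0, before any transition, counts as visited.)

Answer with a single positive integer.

Step 1: in state A at pos 1, read 0 -> (A,0)->write 0,move R,goto B. Now: state=B, head=2, tape[-2..3]=010000 (head:     ^)
Step 2: in state B at pos 2, read 0 -> (B,0)->write 1,move R,goto H. Now: state=H, head=3, tape[-2..4]=0100100 (head:      ^)
Head positions at steps 0..2: starting at 1, distinct positions visited = {1, 2, 3} -> 3 position(s)

Answer: 3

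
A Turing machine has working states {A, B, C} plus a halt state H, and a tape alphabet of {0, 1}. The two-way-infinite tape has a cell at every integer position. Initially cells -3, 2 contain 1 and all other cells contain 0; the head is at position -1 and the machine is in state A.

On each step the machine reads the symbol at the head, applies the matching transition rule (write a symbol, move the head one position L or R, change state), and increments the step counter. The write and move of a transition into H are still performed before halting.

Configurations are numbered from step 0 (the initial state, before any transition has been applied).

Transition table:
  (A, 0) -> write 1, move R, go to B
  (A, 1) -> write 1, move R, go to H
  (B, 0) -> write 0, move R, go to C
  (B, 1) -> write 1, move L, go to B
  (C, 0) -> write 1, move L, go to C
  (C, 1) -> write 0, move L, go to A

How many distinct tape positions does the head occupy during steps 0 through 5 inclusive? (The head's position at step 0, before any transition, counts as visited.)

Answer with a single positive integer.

Step 1: in state A at pos -1, read 0 -> (A,0)->write 1,move R,goto B. Now: state=B, head=0, tape[-4..3]=01010010 (head:     ^)
Step 2: in state B at pos 0, read 0 -> (B,0)->write 0,move R,goto C. Now: state=C, head=1, tape[-4..3]=01010010 (head:      ^)
Step 3: in state C at pos 1, read 0 -> (C,0)->write 1,move L,goto C. Now: state=C, head=0, tape[-4..3]=01010110 (head:     ^)
Step 4: in state C at pos 0, read 0 -> (C,0)->write 1,move L,goto C. Now: state=C, head=-1, tape[-4..3]=01011110 (head:    ^)
Step 5: in state C at pos -1, read 1 -> (C,1)->write 0,move L,goto A. Now: state=A, head=-2, tape[-4..3]=01001110 (head:   ^)
Head positions at steps 0..5: starting at -1, distinct positions visited = {-2, -1, 0, 1} -> 4 position(s)

Answer: 4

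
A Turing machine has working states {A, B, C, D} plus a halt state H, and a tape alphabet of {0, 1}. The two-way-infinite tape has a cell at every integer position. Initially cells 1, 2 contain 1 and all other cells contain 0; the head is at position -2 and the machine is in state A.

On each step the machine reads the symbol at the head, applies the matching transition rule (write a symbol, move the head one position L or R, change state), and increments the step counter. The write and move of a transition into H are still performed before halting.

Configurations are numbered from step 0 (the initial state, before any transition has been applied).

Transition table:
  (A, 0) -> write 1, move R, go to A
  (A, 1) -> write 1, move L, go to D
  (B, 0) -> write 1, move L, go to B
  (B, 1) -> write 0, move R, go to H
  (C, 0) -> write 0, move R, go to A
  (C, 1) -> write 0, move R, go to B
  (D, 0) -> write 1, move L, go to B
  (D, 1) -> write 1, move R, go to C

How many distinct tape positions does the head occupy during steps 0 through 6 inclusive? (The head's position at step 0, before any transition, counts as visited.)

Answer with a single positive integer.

Answer: 5

Derivation:
Step 1: in state A at pos -2, read 0 -> (A,0)->write 1,move R,goto A. Now: state=A, head=-1, tape[-3..3]=0100110 (head:   ^)
Step 2: in state A at pos -1, read 0 -> (A,0)->write 1,move R,goto A. Now: state=A, head=0, tape[-3..3]=0110110 (head:    ^)
Step 3: in state A at pos 0, read 0 -> (A,0)->write 1,move R,goto A. Now: state=A, head=1, tape[-3..3]=0111110 (head:     ^)
Step 4: in state A at pos 1, read 1 -> (A,1)->write 1,move L,goto D. Now: state=D, head=0, tape[-3..3]=0111110 (head:    ^)
Step 5: in state D at pos 0, read 1 -> (D,1)->write 1,move R,goto C. Now: state=C, head=1, tape[-3..3]=0111110 (head:     ^)
Step 6: in state C at pos 1, read 1 -> (C,1)->write 0,move R,goto B. Now: state=B, head=2, tape[-3..3]=0111010 (head:      ^)
Head positions at steps 0..6: starting at -2, distinct positions visited = {-2, -1, 0, 1, 2} -> 5 position(s)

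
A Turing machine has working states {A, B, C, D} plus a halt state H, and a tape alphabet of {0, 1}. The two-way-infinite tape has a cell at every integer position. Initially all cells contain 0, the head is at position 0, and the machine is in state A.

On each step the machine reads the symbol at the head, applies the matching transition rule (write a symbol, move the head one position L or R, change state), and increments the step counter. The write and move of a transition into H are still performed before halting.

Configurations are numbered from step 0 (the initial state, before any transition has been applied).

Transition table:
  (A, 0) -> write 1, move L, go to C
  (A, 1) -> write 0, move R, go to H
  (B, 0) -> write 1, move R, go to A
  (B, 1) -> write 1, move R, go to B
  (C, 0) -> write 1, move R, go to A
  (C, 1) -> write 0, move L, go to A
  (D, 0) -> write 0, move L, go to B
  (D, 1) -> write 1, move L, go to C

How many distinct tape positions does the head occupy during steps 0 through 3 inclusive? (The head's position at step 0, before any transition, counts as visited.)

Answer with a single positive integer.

Step 1: in state A at pos 0, read 0 -> (A,0)->write 1,move L,goto C. Now: state=C, head=-1, tape[-2..1]=0010 (head:  ^)
Step 2: in state C at pos -1, read 0 -> (C,0)->write 1,move R,goto A. Now: state=A, head=0, tape[-2..1]=0110 (head:   ^)
Step 3: in state A at pos 0, read 1 -> (A,1)->write 0,move R,goto H. Now: state=H, head=1, tape[-2..2]=01000 (head:    ^)
Head positions at steps 0..3: starting at 0, distinct positions visited = {-1, 0, 1} -> 3 position(s)

Answer: 3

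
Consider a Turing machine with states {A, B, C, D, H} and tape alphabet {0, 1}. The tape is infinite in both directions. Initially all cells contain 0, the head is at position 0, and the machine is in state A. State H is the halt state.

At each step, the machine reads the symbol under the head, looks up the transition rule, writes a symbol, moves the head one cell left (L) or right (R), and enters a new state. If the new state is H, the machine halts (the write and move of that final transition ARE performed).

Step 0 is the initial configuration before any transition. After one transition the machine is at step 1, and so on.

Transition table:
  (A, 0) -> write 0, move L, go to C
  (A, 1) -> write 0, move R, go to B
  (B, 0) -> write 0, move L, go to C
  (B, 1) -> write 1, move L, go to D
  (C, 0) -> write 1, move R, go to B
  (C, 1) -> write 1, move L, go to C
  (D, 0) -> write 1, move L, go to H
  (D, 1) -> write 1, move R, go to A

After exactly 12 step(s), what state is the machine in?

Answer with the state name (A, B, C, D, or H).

Step 1: in state A at pos 0, read 0 -> (A,0)->write 0,move L,goto C. Now: state=C, head=-1, tape[-2..1]=0000 (head:  ^)
Step 2: in state C at pos -1, read 0 -> (C,0)->write 1,move R,goto B. Now: state=B, head=0, tape[-2..1]=0100 (head:   ^)
Step 3: in state B at pos 0, read 0 -> (B,0)->write 0,move L,goto C. Now: state=C, head=-1, tape[-2..1]=0100 (head:  ^)
Step 4: in state C at pos -1, read 1 -> (C,1)->write 1,move L,goto C. Now: state=C, head=-2, tape[-3..1]=00100 (head:  ^)
Step 5: in state C at pos -2, read 0 -> (C,0)->write 1,move R,goto B. Now: state=B, head=-1, tape[-3..1]=01100 (head:   ^)
Step 6: in state B at pos -1, read 1 -> (B,1)->write 1,move L,goto D. Now: state=D, head=-2, tape[-3..1]=01100 (head:  ^)
Step 7: in state D at pos -2, read 1 -> (D,1)->write 1,move R,goto A. Now: state=A, head=-1, tape[-3..1]=01100 (head:   ^)
Step 8: in state A at pos -1, read 1 -> (A,1)->write 0,move R,goto B. Now: state=B, head=0, tape[-3..1]=01000 (head:    ^)
Step 9: in state B at pos 0, read 0 -> (B,0)->write 0,move L,goto C. Now: state=C, head=-1, tape[-3..1]=01000 (head:   ^)
Step 10: in state C at pos -1, read 0 -> (C,0)->write 1,move R,goto B. Now: state=B, head=0, tape[-3..1]=01100 (head:    ^)
Step 11: in state B at pos 0, read 0 -> (B,0)->write 0,move L,goto C. Now: state=C, head=-1, tape[-3..1]=01100 (head:   ^)
Step 12: in state C at pos -1, read 1 -> (C,1)->write 1,move L,goto C. Now: state=C, head=-2, tape[-3..1]=01100 (head:  ^)

Answer: C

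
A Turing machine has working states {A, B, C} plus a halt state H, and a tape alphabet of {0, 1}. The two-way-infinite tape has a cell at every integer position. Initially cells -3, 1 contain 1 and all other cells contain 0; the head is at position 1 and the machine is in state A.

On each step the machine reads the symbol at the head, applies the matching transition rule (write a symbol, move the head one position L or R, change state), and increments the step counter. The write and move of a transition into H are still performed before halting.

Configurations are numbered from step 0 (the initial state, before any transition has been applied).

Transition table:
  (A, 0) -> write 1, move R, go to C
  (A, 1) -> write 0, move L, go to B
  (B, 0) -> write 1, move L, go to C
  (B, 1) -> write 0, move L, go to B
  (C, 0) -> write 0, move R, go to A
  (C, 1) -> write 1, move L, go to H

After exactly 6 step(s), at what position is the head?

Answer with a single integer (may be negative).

Step 1: in state A at pos 1, read 1 -> (A,1)->write 0,move L,goto B. Now: state=B, head=0, tape[-4..2]=0100000 (head:     ^)
Step 2: in state B at pos 0, read 0 -> (B,0)->write 1,move L,goto C. Now: state=C, head=-1, tape[-4..2]=0100100 (head:    ^)
Step 3: in state C at pos -1, read 0 -> (C,0)->write 0,move R,goto A. Now: state=A, head=0, tape[-4..2]=0100100 (head:     ^)
Step 4: in state A at pos 0, read 1 -> (A,1)->write 0,move L,goto B. Now: state=B, head=-1, tape[-4..2]=0100000 (head:    ^)
Step 5: in state B at pos -1, read 0 -> (B,0)->write 1,move L,goto C. Now: state=C, head=-2, tape[-4..2]=0101000 (head:   ^)
Step 6: in state C at pos -2, read 0 -> (C,0)->write 0,move R,goto A. Now: state=A, head=-1, tape[-4..2]=0101000 (head:    ^)

Answer: -1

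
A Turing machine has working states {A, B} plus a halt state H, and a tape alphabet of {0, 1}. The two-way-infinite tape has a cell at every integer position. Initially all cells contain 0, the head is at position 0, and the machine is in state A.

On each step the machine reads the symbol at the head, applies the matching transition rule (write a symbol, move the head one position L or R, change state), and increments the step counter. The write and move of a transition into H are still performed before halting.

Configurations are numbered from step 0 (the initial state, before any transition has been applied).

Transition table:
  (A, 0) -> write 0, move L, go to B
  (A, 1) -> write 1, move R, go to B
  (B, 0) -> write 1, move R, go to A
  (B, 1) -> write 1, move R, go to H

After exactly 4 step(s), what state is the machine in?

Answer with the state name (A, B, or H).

Answer: H

Derivation:
Step 1: in state A at pos 0, read 0 -> (A,0)->write 0,move L,goto B. Now: state=B, head=-1, tape[-2..1]=0000 (head:  ^)
Step 2: in state B at pos -1, read 0 -> (B,0)->write 1,move R,goto A. Now: state=A, head=0, tape[-2..1]=0100 (head:   ^)
Step 3: in state A at pos 0, read 0 -> (A,0)->write 0,move L,goto B. Now: state=B, head=-1, tape[-2..1]=0100 (head:  ^)
Step 4: in state B at pos -1, read 1 -> (B,1)->write 1,move R,goto H. Now: state=H, head=0, tape[-2..1]=0100 (head:   ^)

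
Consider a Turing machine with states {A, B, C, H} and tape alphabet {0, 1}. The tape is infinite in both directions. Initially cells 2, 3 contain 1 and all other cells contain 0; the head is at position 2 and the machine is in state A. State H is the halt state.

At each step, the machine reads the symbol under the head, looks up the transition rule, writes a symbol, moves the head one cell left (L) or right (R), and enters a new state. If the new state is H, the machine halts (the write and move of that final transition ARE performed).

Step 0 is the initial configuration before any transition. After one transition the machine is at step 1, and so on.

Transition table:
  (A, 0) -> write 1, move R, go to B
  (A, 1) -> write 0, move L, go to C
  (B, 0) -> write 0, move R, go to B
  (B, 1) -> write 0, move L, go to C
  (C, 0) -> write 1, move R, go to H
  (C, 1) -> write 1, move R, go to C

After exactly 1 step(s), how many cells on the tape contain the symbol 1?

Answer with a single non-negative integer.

Answer: 1

Derivation:
Step 1: in state A at pos 2, read 1 -> (A,1)->write 0,move L,goto C. Now: state=C, head=1, tape[0..4]=00010 (head:  ^)
Cells containing 1 after step 1: {3} -> 1 cell(s)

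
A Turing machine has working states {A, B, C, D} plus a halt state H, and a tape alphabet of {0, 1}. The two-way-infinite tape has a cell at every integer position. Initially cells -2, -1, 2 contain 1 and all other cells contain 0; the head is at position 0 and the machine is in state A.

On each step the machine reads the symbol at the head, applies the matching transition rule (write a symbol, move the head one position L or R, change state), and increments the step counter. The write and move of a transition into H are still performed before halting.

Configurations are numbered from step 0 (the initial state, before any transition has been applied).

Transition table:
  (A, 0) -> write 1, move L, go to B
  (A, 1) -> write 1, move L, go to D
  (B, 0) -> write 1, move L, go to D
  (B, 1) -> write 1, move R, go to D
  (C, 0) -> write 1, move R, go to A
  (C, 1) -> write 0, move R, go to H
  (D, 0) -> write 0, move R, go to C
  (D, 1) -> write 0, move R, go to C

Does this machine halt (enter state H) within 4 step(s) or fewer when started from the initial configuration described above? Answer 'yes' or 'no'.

Step 1: in state A at pos 0, read 0 -> (A,0)->write 1,move L,goto B. Now: state=B, head=-1, tape[-3..3]=0111010 (head:   ^)
Step 2: in state B at pos -1, read 1 -> (B,1)->write 1,move R,goto D. Now: state=D, head=0, tape[-3..3]=0111010 (head:    ^)
Step 3: in state D at pos 0, read 1 -> (D,1)->write 0,move R,goto C. Now: state=C, head=1, tape[-3..3]=0110010 (head:     ^)
Step 4: in state C at pos 1, read 0 -> (C,0)->write 1,move R,goto A. Now: state=A, head=2, tape[-3..3]=0110110 (head:      ^)
After 4 step(s): state = A (not H) -> not halted within 4 -> no

Answer: no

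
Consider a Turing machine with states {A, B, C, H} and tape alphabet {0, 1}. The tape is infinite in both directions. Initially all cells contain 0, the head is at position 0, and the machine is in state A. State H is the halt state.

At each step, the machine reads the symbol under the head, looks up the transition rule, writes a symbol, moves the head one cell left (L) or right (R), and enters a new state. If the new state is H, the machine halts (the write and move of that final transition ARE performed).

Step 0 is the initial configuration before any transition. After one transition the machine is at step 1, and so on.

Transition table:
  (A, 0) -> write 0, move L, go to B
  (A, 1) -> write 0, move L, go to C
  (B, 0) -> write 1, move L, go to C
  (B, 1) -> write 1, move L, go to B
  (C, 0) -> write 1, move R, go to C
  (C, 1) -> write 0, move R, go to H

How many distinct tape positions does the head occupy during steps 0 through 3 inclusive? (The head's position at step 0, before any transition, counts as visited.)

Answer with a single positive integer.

Answer: 3

Derivation:
Step 1: in state A at pos 0, read 0 -> (A,0)->write 0,move L,goto B. Now: state=B, head=-1, tape[-2..1]=0000 (head:  ^)
Step 2: in state B at pos -1, read 0 -> (B,0)->write 1,move L,goto C. Now: state=C, head=-2, tape[-3..1]=00100 (head:  ^)
Step 3: in state C at pos -2, read 0 -> (C,0)->write 1,move R,goto C. Now: state=C, head=-1, tape[-3..1]=01100 (head:   ^)
Head positions at steps 0..3: starting at 0, distinct positions visited = {-2, -1, 0} -> 3 position(s)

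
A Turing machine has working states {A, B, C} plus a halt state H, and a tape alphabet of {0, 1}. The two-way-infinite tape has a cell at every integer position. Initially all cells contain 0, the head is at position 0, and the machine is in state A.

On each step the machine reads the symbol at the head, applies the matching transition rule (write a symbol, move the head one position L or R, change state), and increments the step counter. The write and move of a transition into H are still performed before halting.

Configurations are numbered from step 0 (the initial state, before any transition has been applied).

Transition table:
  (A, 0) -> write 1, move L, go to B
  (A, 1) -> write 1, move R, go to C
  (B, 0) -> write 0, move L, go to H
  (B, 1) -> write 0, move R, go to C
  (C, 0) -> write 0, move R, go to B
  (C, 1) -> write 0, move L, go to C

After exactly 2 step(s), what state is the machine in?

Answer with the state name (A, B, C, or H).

Step 1: in state A at pos 0, read 0 -> (A,0)->write 1,move L,goto B. Now: state=B, head=-1, tape[-2..1]=0010 (head:  ^)
Step 2: in state B at pos -1, read 0 -> (B,0)->write 0,move L,goto H. Now: state=H, head=-2, tape[-3..1]=00010 (head:  ^)

Answer: H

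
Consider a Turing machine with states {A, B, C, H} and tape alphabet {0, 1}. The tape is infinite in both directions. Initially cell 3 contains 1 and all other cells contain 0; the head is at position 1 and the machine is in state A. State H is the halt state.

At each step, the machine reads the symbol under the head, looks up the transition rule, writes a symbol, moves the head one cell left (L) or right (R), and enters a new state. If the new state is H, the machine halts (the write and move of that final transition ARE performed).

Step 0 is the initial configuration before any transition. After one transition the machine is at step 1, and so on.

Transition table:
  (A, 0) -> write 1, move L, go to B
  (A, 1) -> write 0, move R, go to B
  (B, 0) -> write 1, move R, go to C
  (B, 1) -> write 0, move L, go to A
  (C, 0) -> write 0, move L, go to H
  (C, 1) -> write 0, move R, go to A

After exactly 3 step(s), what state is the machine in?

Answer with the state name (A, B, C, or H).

Answer: A

Derivation:
Step 1: in state A at pos 1, read 0 -> (A,0)->write 1,move L,goto B. Now: state=B, head=0, tape[-1..4]=001010 (head:  ^)
Step 2: in state B at pos 0, read 0 -> (B,0)->write 1,move R,goto C. Now: state=C, head=1, tape[-1..4]=011010 (head:   ^)
Step 3: in state C at pos 1, read 1 -> (C,1)->write 0,move R,goto A. Now: state=A, head=2, tape[-1..4]=010010 (head:    ^)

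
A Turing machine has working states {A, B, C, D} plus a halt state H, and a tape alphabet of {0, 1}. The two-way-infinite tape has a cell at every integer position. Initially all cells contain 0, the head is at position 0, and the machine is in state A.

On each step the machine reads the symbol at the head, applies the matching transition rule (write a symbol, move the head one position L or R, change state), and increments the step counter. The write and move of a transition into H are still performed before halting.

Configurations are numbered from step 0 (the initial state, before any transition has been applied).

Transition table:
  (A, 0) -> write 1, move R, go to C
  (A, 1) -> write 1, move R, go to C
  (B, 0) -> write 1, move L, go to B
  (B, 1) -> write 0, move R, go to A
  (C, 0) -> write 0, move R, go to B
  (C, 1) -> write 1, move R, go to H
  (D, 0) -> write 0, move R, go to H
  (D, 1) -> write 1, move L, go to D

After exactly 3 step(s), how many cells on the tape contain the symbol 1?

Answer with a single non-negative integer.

Step 1: in state A at pos 0, read 0 -> (A,0)->write 1,move R,goto C. Now: state=C, head=1, tape[-1..2]=0100 (head:   ^)
Step 2: in state C at pos 1, read 0 -> (C,0)->write 0,move R,goto B. Now: state=B, head=2, tape[-1..3]=01000 (head:    ^)
Step 3: in state B at pos 2, read 0 -> (B,0)->write 1,move L,goto B. Now: state=B, head=1, tape[-1..3]=01010 (head:   ^)
Cells containing 1 after step 3: {0, 2} -> 2 cell(s)

Answer: 2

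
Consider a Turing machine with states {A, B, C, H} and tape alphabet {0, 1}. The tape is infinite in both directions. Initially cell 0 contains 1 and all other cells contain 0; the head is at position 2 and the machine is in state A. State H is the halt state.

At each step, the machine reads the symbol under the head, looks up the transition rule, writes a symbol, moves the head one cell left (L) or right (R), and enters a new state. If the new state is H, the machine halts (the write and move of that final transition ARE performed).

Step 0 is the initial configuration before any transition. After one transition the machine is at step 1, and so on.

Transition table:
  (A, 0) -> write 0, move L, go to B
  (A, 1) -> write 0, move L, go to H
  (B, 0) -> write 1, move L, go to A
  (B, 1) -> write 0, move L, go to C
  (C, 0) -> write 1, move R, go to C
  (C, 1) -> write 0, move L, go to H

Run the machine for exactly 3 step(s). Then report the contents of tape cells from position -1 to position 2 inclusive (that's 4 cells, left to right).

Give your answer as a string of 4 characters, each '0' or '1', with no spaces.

Answer: 0010

Derivation:
Step 1: in state A at pos 2, read 0 -> (A,0)->write 0,move L,goto B. Now: state=B, head=1, tape[-1..3]=01000 (head:   ^)
Step 2: in state B at pos 1, read 0 -> (B,0)->write 1,move L,goto A. Now: state=A, head=0, tape[-1..3]=01100 (head:  ^)
Step 3: in state A at pos 0, read 1 -> (A,1)->write 0,move L,goto H. Now: state=H, head=-1, tape[-2..3]=000100 (head:  ^)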